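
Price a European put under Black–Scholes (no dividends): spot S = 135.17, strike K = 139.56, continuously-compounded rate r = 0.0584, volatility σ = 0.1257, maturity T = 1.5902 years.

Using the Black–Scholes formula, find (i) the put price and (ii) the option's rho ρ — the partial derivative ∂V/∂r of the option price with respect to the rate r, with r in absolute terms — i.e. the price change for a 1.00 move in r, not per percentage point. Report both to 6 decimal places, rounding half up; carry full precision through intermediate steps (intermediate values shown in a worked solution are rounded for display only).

σ√T = 0.1257·√1.5902 = 0.158512
d₁ = (ln(S/K) + (r+σ²/2)T) / (σ√T) = (ln(135.17/139.56) + (0.0584+0.1257²/2)·1.5902) / 0.158512 = (-0.031961 + 0.105431) / 0.158512 = 0.463495
d₂ = d₁ − σ√T = 0.463495 − 0.158512 = 0.304983
e^{−rT} = e^{−0.0584·1.5902} = 0.911314
N(−d₁) = 0.321505,  N(−d₂) = 0.380190
Put price V = K·e^{−rT}·N(−d₂) − S·N(−d₁) = 48.353649 − 43.457826 = 4.895823
ρ = −K·T·e^{−rT}·N(−d₂) = -76.891973

price = 4.895823
ρ = -76.891973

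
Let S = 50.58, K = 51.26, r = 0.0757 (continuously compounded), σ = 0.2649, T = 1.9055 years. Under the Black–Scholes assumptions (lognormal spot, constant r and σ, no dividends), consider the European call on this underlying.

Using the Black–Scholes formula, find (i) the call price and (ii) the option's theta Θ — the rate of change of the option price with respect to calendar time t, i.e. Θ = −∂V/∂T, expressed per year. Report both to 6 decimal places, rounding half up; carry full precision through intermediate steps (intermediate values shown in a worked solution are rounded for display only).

price = 10.421352
Θ = -3.585810

σ√T = 0.2649·√1.9055 = 0.365668
d₁ = (ln(S/K) + (r+σ²/2)T) / (σ√T) = (ln(50.58/51.26) + (0.0757+0.2649²/2)·1.9055) / 0.365668 = (-0.013354 + 0.211103) / 0.365668 = 0.540787
d₂ = d₁ − σ√T = 0.540787 − 0.365668 = 0.175119
e^{−rT} = e^{−0.0757·1.9055} = 0.865674
N(d₁) = 0.705673,  N(d₂) = 0.569507
Call price V = S·N(d₁) − K·e^{−rT}·N(d₂) = 35.692930 − 25.271577 = 10.421352
φ(d₁) = (1/√(2π))·e^{−d₁²/2} = 0.344671
Θ = −S·φ(d₁)·σ/(2√T) − r·K·e^{−rT}·N(d₂) = −1.672752 − 1.913058 = -3.585810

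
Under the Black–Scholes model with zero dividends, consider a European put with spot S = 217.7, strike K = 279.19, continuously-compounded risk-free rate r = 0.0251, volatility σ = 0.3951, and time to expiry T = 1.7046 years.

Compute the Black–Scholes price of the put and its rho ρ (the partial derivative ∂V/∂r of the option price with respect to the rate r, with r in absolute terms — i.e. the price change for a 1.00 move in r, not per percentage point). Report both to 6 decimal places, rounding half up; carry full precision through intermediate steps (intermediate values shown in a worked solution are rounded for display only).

σ√T = 0.3951·√1.7046 = 0.515844
d₁ = (ln(S/K) + (r+σ²/2)T) / (σ√T) = (ln(217.7/279.19) + (0.0251+0.3951²/2)·1.7046) / 0.515844 = (-0.248775 + 0.175833) / 0.515844 = -0.141403
d₂ = d₁ − σ√T = -0.141403 − 0.515844 = -0.657246
e^{−rT} = e^{−0.0251·1.7046} = 0.958117
N(−d₁) = 0.556224,  N(−d₂) = 0.744489
Put price V = K·e^{−rT}·N(−d₂) − S·N(−d₁) = 199.148265 − 121.089978 = 78.058288
ρ = −K·T·e^{−rT}·N(−d₂) = -339.468133

price = 78.058288
ρ = -339.468133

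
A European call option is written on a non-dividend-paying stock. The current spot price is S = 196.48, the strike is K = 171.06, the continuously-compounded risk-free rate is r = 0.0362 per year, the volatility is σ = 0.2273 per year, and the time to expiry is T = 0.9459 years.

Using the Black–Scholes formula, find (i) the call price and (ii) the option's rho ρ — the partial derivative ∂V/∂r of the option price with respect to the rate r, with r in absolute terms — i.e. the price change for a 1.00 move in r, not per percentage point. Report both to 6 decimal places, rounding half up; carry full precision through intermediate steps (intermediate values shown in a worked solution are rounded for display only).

price = 36.106788
ρ = 117.099546

σ√T = 0.2273·√0.9459 = 0.221066
d₁ = (ln(S/K) + (r+σ²/2)T) / (σ√T) = (ln(196.48/171.06) + (0.0362+0.2273²/2)·0.9459) / 0.221066 = (0.138546 + 0.058677) / 0.221066 = 0.892145
d₂ = d₁ − σ√T = 0.892145 − 0.221066 = 0.671079
e^{−rT} = e^{−0.0362·0.9459} = 0.966338
N(d₁) = 0.813842,  N(d₂) = 0.748915
Call price V = S·N(d₁) − K·e^{−rT}·N(d₂) = 159.903749 − 123.796961 = 36.106788
ρ = K·T·e^{−rT}·N(d₂) = 117.099546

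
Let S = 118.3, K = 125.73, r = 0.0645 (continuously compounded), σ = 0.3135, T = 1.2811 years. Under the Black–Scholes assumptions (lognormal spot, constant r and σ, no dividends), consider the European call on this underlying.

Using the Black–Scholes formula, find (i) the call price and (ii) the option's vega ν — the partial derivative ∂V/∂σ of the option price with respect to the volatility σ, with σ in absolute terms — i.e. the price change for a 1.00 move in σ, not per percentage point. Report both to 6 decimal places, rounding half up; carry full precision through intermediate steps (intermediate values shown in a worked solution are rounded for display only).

σ√T = 0.3135·√1.2811 = 0.354837
d₁ = (ln(S/K) + (r+σ²/2)T) / (σ√T) = (ln(118.3/125.73) + (0.0645+0.3135²/2)·1.2811) / 0.354837 = (-0.060913 + 0.145586) / 0.354837 = 0.238624
d₂ = d₁ − σ√T = 0.238624 − 0.354837 = -0.116213
e^{−rT} = e^{−0.0645·1.2811} = 0.920691
N(d₁) = 0.594301,  N(d₂) = 0.453742
Call price V = S·N(d₁) − K·e^{−rT}·N(d₂) = 70.305860 − 52.524456 = 17.781404
φ(d₁) = (1/√(2π))·e^{−d₁²/2} = 0.387744
ν = S·φ(d₁)·√T = 51.918442

price = 17.781404
ν = 51.918442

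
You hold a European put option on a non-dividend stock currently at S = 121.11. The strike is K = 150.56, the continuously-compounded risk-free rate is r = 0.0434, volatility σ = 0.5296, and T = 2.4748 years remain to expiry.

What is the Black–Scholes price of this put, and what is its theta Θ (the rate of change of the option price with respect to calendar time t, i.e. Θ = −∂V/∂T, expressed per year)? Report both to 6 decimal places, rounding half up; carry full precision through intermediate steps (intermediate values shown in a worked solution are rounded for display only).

σ√T = 0.5296·√2.4748 = 0.833140
d₁ = (ln(S/K) + (r+σ²/2)T) / (σ√T) = (ln(121.11/150.56) + (0.0434+0.5296²/2)·2.4748) / 0.833140 = (-0.217662 + 0.454468) / 0.833140 = 0.284232
d₂ = d₁ − σ√T = 0.284232 − 0.833140 = -0.548908
e^{−rT} = e^{−0.0434·2.4748} = 0.898161
N(−d₁) = 0.388116,  N(−d₂) = 0.708466
Put price V = K·e^{−rT}·N(−d₂) − S·N(−d₁) = 95.803745 − 47.004765 = 48.798980
φ(d₁) = (1/√(2π))·e^{−d₁²/2} = 0.383149
Θ = −S·φ(d₁)·σ/(2√T) + r·K·e^{−rT}·N(−d₂) = −7.810793 + 4.157883 = -3.652911

price = 48.798980
Θ = -3.652911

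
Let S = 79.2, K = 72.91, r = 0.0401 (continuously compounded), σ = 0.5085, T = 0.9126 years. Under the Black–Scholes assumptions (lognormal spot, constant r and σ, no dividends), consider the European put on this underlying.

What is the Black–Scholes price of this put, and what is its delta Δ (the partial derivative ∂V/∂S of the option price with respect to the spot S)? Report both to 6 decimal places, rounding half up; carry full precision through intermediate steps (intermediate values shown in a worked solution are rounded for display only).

σ√T = 0.5085·√0.9126 = 0.485771
d₁ = (ln(S/K) + (r+σ²/2)T) / (σ√T) = (ln(79.2/72.91) + (0.0401+0.5085²/2)·0.9126) / 0.485771 = (0.082750 + 0.154582) / 0.485771 = 0.488569
d₂ = d₁ − σ√T = 0.488569 − 0.485771 = 0.002798
e^{−rT} = e^{−0.0401·0.9126} = 0.964066
N(−d₁) = 0.312574,  N(−d₂) = 0.498884
Put price V = K·e^{−rT}·N(−d₂) − S·N(−d₁) = 35.066572 − 24.755825 = 10.310746
Δ = −N(−d₁) = -0.312574

price = 10.310746
Δ = -0.312574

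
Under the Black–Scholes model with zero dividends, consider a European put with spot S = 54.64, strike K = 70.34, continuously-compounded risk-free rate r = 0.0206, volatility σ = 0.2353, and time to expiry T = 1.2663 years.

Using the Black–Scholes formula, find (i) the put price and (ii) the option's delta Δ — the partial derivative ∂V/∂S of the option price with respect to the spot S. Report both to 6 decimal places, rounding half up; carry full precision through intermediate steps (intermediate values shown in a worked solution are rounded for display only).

price = 15.644226
Δ = -0.765155

σ√T = 0.2353·√1.2663 = 0.264783
d₁ = (ln(S/K) + (r+σ²/2)T) / (σ√T) = (ln(54.64/70.34) + (0.0206+0.2353²/2)·1.2663) / 0.264783 = (-0.252574 + 0.061141) / 0.264783 = -0.722983
d₂ = d₁ − σ√T = -0.722983 − 0.264783 = -0.987766
e^{−rT} = e^{−0.0206·1.2663} = 0.974252
N(−d₁) = 0.765155,  N(−d₂) = 0.838366
Put price V = K·e^{−rT}·N(−d₂) − S·N(−d₁) = 57.452281 − 41.808056 = 15.644226
Δ = −N(−d₁) = -0.765155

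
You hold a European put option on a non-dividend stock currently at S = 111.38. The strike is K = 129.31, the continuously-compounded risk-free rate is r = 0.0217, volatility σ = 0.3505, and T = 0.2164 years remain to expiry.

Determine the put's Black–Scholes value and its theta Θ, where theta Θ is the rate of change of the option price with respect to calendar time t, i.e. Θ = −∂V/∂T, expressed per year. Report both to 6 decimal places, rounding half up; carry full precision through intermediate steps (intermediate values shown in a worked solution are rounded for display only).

price = 19.329100
Θ = -9.777529

σ√T = 0.3505·√0.2164 = 0.163048
d₁ = (ln(S/K) + (r+σ²/2)T) / (σ√T) = (ln(111.38/129.31) + (0.0217+0.3505²/2)·0.2164) / 0.163048 = (-0.149265 + 0.017988) / 0.163048 = -0.805138
d₂ = d₁ − σ√T = -0.805138 − 0.163048 = -0.968187
e^{−rT} = e^{−0.0217·0.2164} = 0.995315
N(−d₁) = 0.789630,  N(−d₂) = 0.833524
Put price V = K·e^{−rT}·N(−d₂) − S·N(−d₁) = 107.278100 − 87.949001 = 19.329100
φ(d₁) = (1/√(2π))·e^{−d₁²/2} = 0.288499
Θ = −S·φ(d₁)·σ/(2√T) + r·K·e^{−rT}·N(−d₂) = −12.105464 + 2.327935 = -9.777529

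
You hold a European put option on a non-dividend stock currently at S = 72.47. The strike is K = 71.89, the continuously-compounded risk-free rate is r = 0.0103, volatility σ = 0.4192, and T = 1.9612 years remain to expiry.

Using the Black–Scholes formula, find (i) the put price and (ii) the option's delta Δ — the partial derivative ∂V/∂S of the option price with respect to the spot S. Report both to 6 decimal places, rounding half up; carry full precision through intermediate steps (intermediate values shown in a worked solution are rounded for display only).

σ√T = 0.4192·√1.9612 = 0.587060
d₁ = (ln(S/K) + (r+σ²/2)T) / (σ√T) = (ln(72.47/71.89) + (0.0103+0.4192²/2)·1.9612) / 0.587060 = (0.008036 + 0.192520) / 0.587060 = 0.341627
d₂ = d₁ − σ√T = 0.341627 − 0.587060 = -0.245433
e^{−rT} = e^{−0.0103·1.9612} = 0.980002
N(−d₁) = 0.366316,  N(−d₂) = 0.596939
Put price V = K·e^{−rT}·N(−d₂) − S·N(−d₁) = 42.055785 − 26.546909 = 15.508877
Δ = −N(−d₁) = -0.366316

price = 15.508877
Δ = -0.366316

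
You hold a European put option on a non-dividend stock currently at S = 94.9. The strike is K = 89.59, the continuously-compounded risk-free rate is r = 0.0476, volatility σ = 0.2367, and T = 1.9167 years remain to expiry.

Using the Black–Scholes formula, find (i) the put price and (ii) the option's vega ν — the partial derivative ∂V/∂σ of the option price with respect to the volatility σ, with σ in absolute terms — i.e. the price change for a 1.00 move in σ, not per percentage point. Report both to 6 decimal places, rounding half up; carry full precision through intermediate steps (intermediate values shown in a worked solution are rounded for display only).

σ√T = 0.2367·√1.9167 = 0.327699
d₁ = (ln(S/K) + (r+σ²/2)T) / (σ√T) = (ln(94.9/89.59) + (0.0476+0.2367²/2)·1.9167) / 0.327699 = (0.057580 + 0.144928) / 0.327699 = 0.617970
d₂ = d₁ − σ√T = 0.617970 − 0.327699 = 0.290271
e^{−rT} = e^{−0.0476·1.9167} = 0.912803
N(−d₁) = 0.268298,  N(−d₂) = 0.385804
Put price V = K·e^{−rT}·N(−d₂) − S·N(−d₁) = 31.550335 − 25.461434 = 6.088901
φ(d₁) = (1/√(2π))·e^{−d₁²/2} = 0.329598
ν = S·φ(d₁)·√T = 43.303961

price = 6.088901
ν = 43.303961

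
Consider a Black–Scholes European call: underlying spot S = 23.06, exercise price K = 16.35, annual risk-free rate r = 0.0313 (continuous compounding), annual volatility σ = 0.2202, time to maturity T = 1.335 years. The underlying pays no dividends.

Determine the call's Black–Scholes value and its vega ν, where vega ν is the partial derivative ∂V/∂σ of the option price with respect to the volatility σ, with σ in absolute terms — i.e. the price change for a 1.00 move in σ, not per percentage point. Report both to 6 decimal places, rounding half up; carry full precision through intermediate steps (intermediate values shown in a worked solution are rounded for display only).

σ√T = 0.2202·√1.335 = 0.254424
d₁ = (ln(S/K) + (r+σ²/2)T) / (σ√T) = (ln(23.06/16.35) + (0.0313+0.2202²/2)·1.335) / 0.254424 = (0.343872 + 0.074151) / 0.254424 = 1.643017
d₂ = d₁ − σ√T = 1.643017 − 0.254424 = 1.388593
e^{−rT} = e^{−0.0313·1.335} = 0.959075
N(d₁) = 0.949810,  N(d₂) = 0.917522
Call price V = S·N(d₁) − K·e^{−rT}·N(d₂) = 21.902626 − 14.387553 = 7.515073
φ(d₁) = (1/√(2π))·e^{−d₁²/2} = 0.103447
ν = S·φ(d₁)·√T = 2.756258

price = 7.515073
ν = 2.756258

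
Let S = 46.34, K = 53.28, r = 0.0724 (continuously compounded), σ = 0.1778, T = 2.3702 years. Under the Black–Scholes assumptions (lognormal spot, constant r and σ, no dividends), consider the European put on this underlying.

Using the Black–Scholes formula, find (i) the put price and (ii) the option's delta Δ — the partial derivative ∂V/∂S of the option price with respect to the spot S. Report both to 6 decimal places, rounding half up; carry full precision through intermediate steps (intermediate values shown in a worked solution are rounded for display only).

σ√T = 0.1778·√2.3702 = 0.273731
d₁ = (ln(S/K) + (r+σ²/2)T) / (σ√T) = (ln(46.34/53.28) + (0.0724+0.1778²/2)·2.3702) / 0.273731 = (-0.139556 + 0.209067) / 0.273731 = 0.253940
d₂ = d₁ − σ√T = 0.253940 − 0.273731 = -0.019791
e^{−rT} = e^{−0.0724·2.3702} = 0.842314
N(−d₁) = 0.399771,  N(−d₂) = 0.507895
Put price V = K·e^{−rT}·N(−d₂) − S·N(−d₁) = 22.793556 − 18.525382 = 4.268174
Δ = −N(−d₁) = -0.399771

price = 4.268174
Δ = -0.399771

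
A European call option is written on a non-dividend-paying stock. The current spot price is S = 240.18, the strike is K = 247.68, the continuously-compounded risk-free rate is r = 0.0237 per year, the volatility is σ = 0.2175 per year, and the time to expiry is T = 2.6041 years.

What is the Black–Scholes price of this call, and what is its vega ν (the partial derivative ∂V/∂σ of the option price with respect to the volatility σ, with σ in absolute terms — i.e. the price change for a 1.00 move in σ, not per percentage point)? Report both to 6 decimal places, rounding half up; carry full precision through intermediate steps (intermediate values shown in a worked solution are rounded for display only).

σ√T = 0.2175·√2.6041 = 0.350985
d₁ = (ln(S/K) + (r+σ²/2)T) / (σ√T) = (ln(240.18/247.68) + (0.0237+0.2175²/2)·2.6041) / 0.350985 = (-0.030749 + 0.123312) / 0.350985 = 0.263725
d₂ = d₁ − σ√T = 0.263725 − 0.350985 = -0.087260
e^{−rT} = e^{−0.0237·2.6041} = 0.940149
N(d₁) = 0.604004,  N(d₂) = 0.465232
Call price V = S·N(d₁) − K·e^{−rT}·N(d₂) = 145.069676 − 108.332191 = 36.737485
φ(d₁) = (1/√(2π))·e^{−d₁²/2} = 0.385307
ν = S·φ(d₁)·√T = 149.338913

price = 36.737485
ν = 149.338913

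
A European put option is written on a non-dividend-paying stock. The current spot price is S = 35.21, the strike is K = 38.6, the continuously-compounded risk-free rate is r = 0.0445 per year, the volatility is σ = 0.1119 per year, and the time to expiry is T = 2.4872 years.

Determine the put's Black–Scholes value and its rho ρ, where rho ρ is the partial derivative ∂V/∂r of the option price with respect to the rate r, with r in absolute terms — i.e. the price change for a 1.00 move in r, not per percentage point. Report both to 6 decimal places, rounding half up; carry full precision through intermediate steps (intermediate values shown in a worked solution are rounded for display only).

price = 2.139343
ρ = -42.354386

σ√T = 0.1119·√2.4872 = 0.176476
d₁ = (ln(S/K) + (r+σ²/2)T) / (σ√T) = (ln(35.21/38.6) + (0.0445+0.1119²/2)·2.4872) / 0.176476 = (-0.091922 + 0.126252) / 0.176476 = 0.194532
d₂ = d₁ − σ√T = 0.194532 − 0.176476 = 0.018056
e^{−rT} = e^{−0.0445·2.4872} = 0.895225
N(−d₁) = 0.422880,  N(−d₂) = 0.492797
Put price V = K·e^{−rT}·N(−d₂) − S·N(−d₁) = 17.028943 − 14.889600 = 2.139343
ρ = −K·T·e^{−rT}·N(−d₂) = -42.354386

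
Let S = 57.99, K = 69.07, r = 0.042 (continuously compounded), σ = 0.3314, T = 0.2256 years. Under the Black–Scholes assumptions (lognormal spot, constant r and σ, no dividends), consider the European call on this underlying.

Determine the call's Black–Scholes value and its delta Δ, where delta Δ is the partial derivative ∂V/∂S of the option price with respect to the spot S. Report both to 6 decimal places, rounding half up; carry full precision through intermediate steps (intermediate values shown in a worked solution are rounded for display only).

price = 0.747954
Δ = 0.165545

σ√T = 0.3314·√0.2256 = 0.157406
d₁ = (ln(S/K) + (r+σ²/2)T) / (σ√T) = (ln(57.99/69.07) + (0.042+0.3314²/2)·0.2256) / 0.157406 = (-0.174850 + 0.021864) / 0.157406 = -0.971920
d₂ = d₁ − σ√T = -0.971920 − 0.157406 = -1.129326
e^{−rT} = e^{−0.042·0.2256} = 0.990570
N(d₁) = 0.165545,  N(d₂) = 0.129380
Call price V = S·N(d₁) − K·e^{−rT}·N(d₂) = 9.599963 − 8.852009 = 0.747954
Δ = N(d₁) = 0.165545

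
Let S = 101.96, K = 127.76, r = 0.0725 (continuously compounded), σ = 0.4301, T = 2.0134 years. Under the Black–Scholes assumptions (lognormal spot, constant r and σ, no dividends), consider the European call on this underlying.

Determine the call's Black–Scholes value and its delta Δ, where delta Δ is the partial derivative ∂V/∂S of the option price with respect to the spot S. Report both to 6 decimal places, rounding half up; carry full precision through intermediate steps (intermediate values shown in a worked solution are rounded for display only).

price = 21.442402
Δ = 0.569347

σ√T = 0.4301·√2.0134 = 0.610287
d₁ = (ln(S/K) + (r+σ²/2)T) / (σ√T) = (ln(101.96/127.76) + (0.0725+0.4301²/2)·2.0134) / 0.610287 = (-0.225573 + 0.332197) / 0.610287 = 0.174711
d₂ = d₁ − σ√T = 0.174711 − 0.610287 = -0.435576
e^{−rT} = e^{−0.0725·2.0134} = 0.864182
N(d₁) = 0.569347,  N(d₂) = 0.331572
Call price V = S·N(d₁) − K·e^{−rT}·N(d₂) = 58.050587 − 36.608185 = 21.442402
Δ = N(d₁) = 0.569347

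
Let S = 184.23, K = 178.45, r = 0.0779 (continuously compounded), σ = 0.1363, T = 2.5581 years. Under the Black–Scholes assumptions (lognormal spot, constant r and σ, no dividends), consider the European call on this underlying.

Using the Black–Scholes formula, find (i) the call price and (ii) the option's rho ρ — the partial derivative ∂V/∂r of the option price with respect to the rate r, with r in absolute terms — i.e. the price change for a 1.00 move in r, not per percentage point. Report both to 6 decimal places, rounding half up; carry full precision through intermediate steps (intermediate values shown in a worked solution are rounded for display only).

σ√T = 0.1363·√2.5581 = 0.217999
d₁ = (ln(S/K) + (r+σ²/2)T) / (σ√T) = (ln(184.23/178.45) + (0.0779+0.1363²/2)·2.5581) / 0.217999 = (0.031877 + 0.223038) / 0.217999 = 1.169337
d₂ = d₁ − σ√T = 1.169337 − 0.217999 = 0.951338
e^{−rT} = e^{−0.0779·2.5581} = 0.819324
N(d₁) = 0.878866,  N(d₂) = 0.829284
Call price V = S·N(d₁) − K·e^{−rT}·N(d₂) = 161.913485 − 121.248150 = 40.665335
ρ = K·T·e^{−rT}·N(d₂) = 310.164893

price = 40.665335
ρ = 310.164893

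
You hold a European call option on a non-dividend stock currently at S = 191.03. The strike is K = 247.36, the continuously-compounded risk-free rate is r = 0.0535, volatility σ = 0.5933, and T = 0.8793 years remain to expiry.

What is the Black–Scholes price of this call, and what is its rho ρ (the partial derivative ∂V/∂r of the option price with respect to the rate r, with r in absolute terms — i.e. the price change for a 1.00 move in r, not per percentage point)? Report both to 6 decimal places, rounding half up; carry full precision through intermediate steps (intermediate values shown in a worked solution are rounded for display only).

σ√T = 0.5933·√0.8793 = 0.556343
d₁ = (ln(S/K) + (r+σ²/2)T) / (σ√T) = (ln(191.03/247.36) + (0.0535+0.5933²/2)·0.8793) / 0.556343 = (-0.258414 + 0.201801) / 0.556343 = -0.101759
d₂ = d₁ − σ√T = -0.101759 − 0.556343 = -0.658102
e^{−rT} = e^{−0.0535·0.8793} = 0.954047
N(d₁) = 0.459474,  N(d₂) = 0.255236
Call price V = S·N(d₁) − K·e^{−rT}·N(d₂) = 87.773337 − 60.233980 = 27.539357
ρ = K·T·e^{−rT}·N(d₂) = 52.963739

price = 27.539357
ρ = 52.963739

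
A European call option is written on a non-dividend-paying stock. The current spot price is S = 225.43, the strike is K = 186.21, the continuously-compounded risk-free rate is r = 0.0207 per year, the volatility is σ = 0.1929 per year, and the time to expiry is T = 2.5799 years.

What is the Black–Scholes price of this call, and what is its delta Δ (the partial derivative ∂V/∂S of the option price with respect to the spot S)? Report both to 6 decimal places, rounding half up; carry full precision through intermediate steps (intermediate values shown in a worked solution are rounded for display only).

price = 56.421916
Δ = 0.827458

σ√T = 0.1929·√2.5799 = 0.309837
d₁ = (ln(S/K) + (r+σ²/2)T) / (σ√T) = (ln(225.43/186.21) + (0.0207+0.1929²/2)·2.5799) / 0.309837 = (0.191135 + 0.101403) / 0.309837 = 0.944167
d₂ = d₁ − σ√T = 0.944167 − 0.309837 = 0.634330
e^{−rT} = e^{−0.0207·2.5799} = 0.947997
N(d₁) = 0.827458,  N(d₂) = 0.737067
Call price V = S·N(d₁) − K·e^{−rT}·N(d₂) = 186.533819 − 130.111903 = 56.421916
Δ = N(d₁) = 0.827458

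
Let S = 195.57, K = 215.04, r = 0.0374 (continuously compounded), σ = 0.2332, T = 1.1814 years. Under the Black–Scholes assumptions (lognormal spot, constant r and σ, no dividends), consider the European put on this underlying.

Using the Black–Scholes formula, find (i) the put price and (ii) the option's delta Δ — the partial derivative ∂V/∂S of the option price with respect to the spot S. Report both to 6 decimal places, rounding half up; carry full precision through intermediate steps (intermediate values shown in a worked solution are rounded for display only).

price = 25.725597
Δ = -0.529245

σ√T = 0.2332·√1.1814 = 0.253470
d₁ = (ln(S/K) + (r+σ²/2)T) / (σ√T) = (ln(195.57/215.04) + (0.0374+0.2332²/2)·1.1814) / 0.253470 = (-0.094906 + 0.076308) / 0.253470 = -0.073372
d₂ = d₁ − σ√T = -0.073372 − 0.253470 = -0.326843
e^{−rT} = e^{−0.0374·1.1814} = 0.956778
N(−d₁) = 0.529245,  N(−d₂) = 0.628107
Put price V = K·e^{−rT}·N(−d₂) − S·N(−d₁) = 129.230067 − 103.504471 = 25.725597
Δ = −N(−d₁) = -0.529245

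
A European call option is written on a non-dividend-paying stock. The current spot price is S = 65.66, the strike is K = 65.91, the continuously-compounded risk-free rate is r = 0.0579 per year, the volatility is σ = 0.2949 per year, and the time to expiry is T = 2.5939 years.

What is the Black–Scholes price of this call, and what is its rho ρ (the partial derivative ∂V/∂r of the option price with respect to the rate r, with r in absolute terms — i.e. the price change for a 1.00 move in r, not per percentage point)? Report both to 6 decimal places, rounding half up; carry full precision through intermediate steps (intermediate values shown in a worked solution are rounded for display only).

price = 16.486709
ρ = 77.709508

σ√T = 0.2949·√2.5939 = 0.474954
d₁ = (ln(S/K) + (r+σ²/2)T) / (σ√T) = (ln(65.66/65.91) + (0.0579+0.2949²/2)·2.5939) / 0.474954 = (-0.003800 + 0.262977) / 0.474954 = 0.545689
d₂ = d₁ − σ√T = 0.545689 − 0.474954 = 0.070735
e^{−rT} = e^{−0.0579·2.5939} = 0.860547
N(d₁) = 0.707360,  N(d₂) = 0.528196
Call price V = S·N(d₁) − K·e^{−rT}·N(d₂) = 46.445268 − 29.958560 = 16.486709
ρ = K·T·e^{−rT}·N(d₂) = 77.709508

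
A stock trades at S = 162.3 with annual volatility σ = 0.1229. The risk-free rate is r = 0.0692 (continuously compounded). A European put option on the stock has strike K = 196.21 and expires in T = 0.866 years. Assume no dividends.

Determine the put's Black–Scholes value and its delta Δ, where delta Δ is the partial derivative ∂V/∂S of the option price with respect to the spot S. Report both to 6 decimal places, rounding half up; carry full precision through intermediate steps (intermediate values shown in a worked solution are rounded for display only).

σ√T = 0.1229·√0.866 = 0.114370
d₁ = (ln(S/K) + (r+σ²/2)T) / (σ√T) = (ln(162.3/196.21) + (0.0692+0.1229²/2)·0.866) / 0.114370 = (-0.189739 + 0.066467) / 0.114370 = -1.077835
d₂ = d₁ − σ√T = -1.077835 − 0.114370 = -1.192205
e^{−rT} = e^{−0.0692·0.866} = 0.941833
N(−d₁) = 0.859446,  N(−d₂) = 0.883410
Put price V = K·e^{−rT}·N(−d₂) − S·N(−d₁) = 163.251491 − 139.488137 = 23.763354
Δ = −N(−d₁) = -0.859446

price = 23.763354
Δ = -0.859446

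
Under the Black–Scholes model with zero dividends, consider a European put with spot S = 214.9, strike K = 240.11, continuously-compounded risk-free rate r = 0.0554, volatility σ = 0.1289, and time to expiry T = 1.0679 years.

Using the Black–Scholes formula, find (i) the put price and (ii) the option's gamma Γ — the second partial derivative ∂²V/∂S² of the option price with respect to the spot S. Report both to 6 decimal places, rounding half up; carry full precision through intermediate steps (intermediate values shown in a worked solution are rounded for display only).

price = 18.295014
Γ = 0.013232

σ√T = 0.1289·√1.0679 = 0.133204
d₁ = (ln(S/K) + (r+σ²/2)T) / (σ√T) = (ln(214.9/240.11) + (0.0554+0.1289²/2)·1.0679) / 0.133204 = (-0.110924 + 0.068033) / 0.133204 = -0.321994
d₂ = d₁ − σ√T = -0.321994 − 0.133204 = -0.455198
e^{−rT} = e^{−0.0554·1.0679} = 0.942554
N(−d₁) = 0.626271,  N(−d₂) = 0.675517
Put price V = K·e^{−rT}·N(−d₂) − S·N(−d₁) = 152.880743 − 134.585729 = 18.295014
φ(d₁) = (1/√(2π))·e^{−d₁²/2} = 0.378788
Γ = φ(d₁) / (S·σ·√T) = 0.013232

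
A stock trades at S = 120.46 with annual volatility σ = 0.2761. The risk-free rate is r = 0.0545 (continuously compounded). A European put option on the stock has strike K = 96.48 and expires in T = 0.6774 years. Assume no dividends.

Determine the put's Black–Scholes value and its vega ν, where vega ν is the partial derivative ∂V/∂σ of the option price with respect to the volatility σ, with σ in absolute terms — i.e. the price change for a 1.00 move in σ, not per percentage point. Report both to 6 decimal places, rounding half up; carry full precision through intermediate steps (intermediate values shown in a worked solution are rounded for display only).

σ√T = 0.2761·√0.6774 = 0.227242
d₁ = (ln(S/K) + (r+σ²/2)T) / (σ√T) = (ln(120.46/96.48) + (0.0545+0.2761²/2)·0.6774) / 0.227242 = (0.221982 + 0.062738) / 0.227242 = 1.252935
d₂ = d₁ − σ√T = 1.252935 − 0.227242 = 1.025693
e^{−rT} = e^{−0.0545·0.6774} = 0.963755
N(−d₁) = 0.105115,  N(−d₂) = 0.152518
Put price V = K·e^{−rT}·N(−d₂) − S·N(−d₁) = 14.181601 − 12.662104 = 1.519497
φ(d₁) = (1/√(2π))·e^{−d₁²/2} = 0.181979
ν = S·φ(d₁)·√T = 18.042118

price = 1.519497
ν = 18.042118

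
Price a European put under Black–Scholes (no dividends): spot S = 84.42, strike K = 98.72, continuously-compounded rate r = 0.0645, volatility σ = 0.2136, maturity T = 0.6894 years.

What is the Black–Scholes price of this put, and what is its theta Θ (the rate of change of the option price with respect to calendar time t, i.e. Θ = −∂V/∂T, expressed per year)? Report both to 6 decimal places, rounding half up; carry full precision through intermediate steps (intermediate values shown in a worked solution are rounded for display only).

σ√T = 0.2136·√0.6894 = 0.177352
d₁ = (ln(S/K) + (r+σ²/2)T) / (σ√T) = (ln(84.42/98.72) + (0.0645+0.2136²/2)·0.6894) / 0.177352 = (-0.156483 + 0.060193) / 0.177352 = -0.542931
d₂ = d₁ − σ√T = -0.542931 − 0.177352 = -0.720283
e^{−rT} = e^{−0.0645·0.6894} = 0.956508
N(−d₁) = 0.706411,  N(−d₂) = 0.764325
Put price V = K·e^{−rT}·N(−d₂) − S·N(−d₁) = 72.172459 − 59.635233 = 12.537226
φ(d₁) = (1/√(2π))·e^{−d₁²/2} = 0.344271
Θ = −S·φ(d₁)·σ/(2√T) + r·K·e^{−rT}·N(−d₂) = −3.738365 + 4.655124 = 0.916758

price = 12.537226
Θ = 0.916758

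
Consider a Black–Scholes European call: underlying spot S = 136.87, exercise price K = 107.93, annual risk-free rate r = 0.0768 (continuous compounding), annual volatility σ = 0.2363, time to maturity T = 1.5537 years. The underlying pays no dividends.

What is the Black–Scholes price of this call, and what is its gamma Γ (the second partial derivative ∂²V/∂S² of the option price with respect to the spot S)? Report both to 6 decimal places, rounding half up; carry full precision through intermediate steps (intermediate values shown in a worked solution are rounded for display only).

price = 42.913919
Γ = 0.003931

σ√T = 0.2363·√1.5537 = 0.294542
d₁ = (ln(S/K) + (r+σ²/2)T) / (σ√T) = (ln(136.87/107.93) + (0.0768+0.2363²/2)·1.5537) / 0.294542 = (0.237549 + 0.162702) / 0.294542 = 1.358890
d₂ = d₁ − σ√T = 1.358890 − 0.294542 = 1.064348
e^{−rT} = e^{−0.0768·1.5537} = 0.887520
N(d₁) = 0.912909,  N(d₂) = 0.856415
Call price V = S·N(d₁) − K·e^{−rT}·N(d₂) = 124.949902 − 82.035983 = 42.913919
φ(d₁) = (1/√(2π))·e^{−d₁²/2} = 0.158464
Γ = φ(d₁) / (S·σ·√T) = 0.003931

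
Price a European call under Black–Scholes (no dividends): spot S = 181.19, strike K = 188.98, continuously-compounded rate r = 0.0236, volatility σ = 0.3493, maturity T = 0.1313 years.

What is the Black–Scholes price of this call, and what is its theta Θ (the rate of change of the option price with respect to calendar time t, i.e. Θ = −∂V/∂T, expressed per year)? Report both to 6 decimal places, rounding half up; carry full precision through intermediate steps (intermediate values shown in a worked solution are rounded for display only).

price = 6.160519
Θ = -35.390767

σ√T = 0.3493·√0.1313 = 0.126570
d₁ = (ln(S/K) + (r+σ²/2)T) / (σ√T) = (ln(181.19/188.98) + (0.0236+0.3493²/2)·0.1313) / 0.126570 = (-0.042095 + 0.011109) / 0.126570 = -0.244816
d₂ = d₁ − σ√T = -0.244816 − 0.126570 = -0.371386
e^{−rT} = e^{−0.0236·0.1313} = 0.996906
N(d₁) = 0.403300,  N(d₂) = 0.355175
Call price V = S·N(d₁) − K·e^{−rT}·N(d₂) = 73.073859 − 66.913340 = 6.160519
φ(d₁) = (1/√(2π))·e^{−d₁²/2} = 0.387164
Θ = −S·φ(d₁)·σ/(2√T) − r·K·e^{−rT}·N(d₂) = −33.811612 − 1.579155 = -35.390767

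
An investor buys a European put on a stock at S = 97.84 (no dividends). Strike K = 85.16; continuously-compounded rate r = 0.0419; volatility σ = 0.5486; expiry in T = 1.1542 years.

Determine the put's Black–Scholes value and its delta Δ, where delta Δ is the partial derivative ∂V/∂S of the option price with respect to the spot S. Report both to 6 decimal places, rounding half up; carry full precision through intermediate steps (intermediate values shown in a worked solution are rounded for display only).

price = 13.394577
Δ = -0.270187

σ√T = 0.5486·√1.1542 = 0.589381
d₁ = (ln(S/K) + (r+σ²/2)T) / (σ√T) = (ln(97.84/85.16) + (0.0419+0.5486²/2)·1.1542) / 0.589381 = (0.138802 + 0.222046) / 0.589381 = 0.612248
d₂ = d₁ − σ√T = 0.612248 − 0.589381 = 0.022867
e^{−rT} = e^{−0.0419·1.1542} = 0.952790
N(−d₁) = 0.270187,  N(−d₂) = 0.490878
Put price V = K·e^{−rT}·N(−d₂) − S·N(−d₁) = 39.829643 − 26.435066 = 13.394577
Δ = −N(−d₁) = -0.270187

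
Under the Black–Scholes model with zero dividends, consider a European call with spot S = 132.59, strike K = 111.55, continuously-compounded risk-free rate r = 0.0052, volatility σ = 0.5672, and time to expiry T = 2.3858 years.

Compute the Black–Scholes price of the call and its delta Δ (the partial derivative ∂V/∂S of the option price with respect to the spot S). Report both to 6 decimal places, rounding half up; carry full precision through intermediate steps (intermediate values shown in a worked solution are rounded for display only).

σ√T = 0.5672·√2.3858 = 0.876099
d₁ = (ln(S/K) + (r+σ²/2)T) / (σ√T) = (ln(132.59/111.55) + (0.0052+0.5672²/2)·2.3858) / 0.876099 = (0.172789 + 0.396181) / 0.876099 = 0.649435
d₂ = d₁ − σ√T = 0.649435 − 0.876099 = -0.226664
e^{−rT} = e^{−0.0052·2.3858} = 0.987670
N(d₁) = 0.741971,  N(d₂) = 0.410343
Call price V = S·N(d₁) − K·e^{−rT}·N(d₂) = 98.377999 − 45.209349 = 53.168650
Δ = N(d₁) = 0.741971

price = 53.168650
Δ = 0.741971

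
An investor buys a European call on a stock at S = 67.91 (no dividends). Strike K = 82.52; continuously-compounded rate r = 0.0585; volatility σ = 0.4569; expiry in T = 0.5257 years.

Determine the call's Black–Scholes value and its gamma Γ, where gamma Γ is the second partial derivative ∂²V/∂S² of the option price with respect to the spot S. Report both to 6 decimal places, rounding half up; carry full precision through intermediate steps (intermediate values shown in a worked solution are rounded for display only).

price = 4.831526
Γ = 0.016795

σ√T = 0.4569·√0.5257 = 0.331276
d₁ = (ln(S/K) + (r+σ²/2)T) / (σ√T) = (ln(67.91/82.52) + (0.0585+0.4569²/2)·0.5257) / 0.331276 = (-0.194857 + 0.085625) / 0.331276 = -0.329731
d₂ = d₁ − σ√T = -0.329731 − 0.331276 = -0.661007
e^{−rT} = e^{−0.0585·0.5257} = 0.969715
N(d₁) = 0.370802,  N(d₂) = 0.254304
Call price V = S·N(d₁) − K·e^{−rT}·N(d₂) = 25.181138 − 20.349613 = 4.831526
φ(d₁) = (1/√(2π))·e^{−d₁²/2} = 0.377834
Γ = φ(d₁) / (S·σ·√T) = 0.016795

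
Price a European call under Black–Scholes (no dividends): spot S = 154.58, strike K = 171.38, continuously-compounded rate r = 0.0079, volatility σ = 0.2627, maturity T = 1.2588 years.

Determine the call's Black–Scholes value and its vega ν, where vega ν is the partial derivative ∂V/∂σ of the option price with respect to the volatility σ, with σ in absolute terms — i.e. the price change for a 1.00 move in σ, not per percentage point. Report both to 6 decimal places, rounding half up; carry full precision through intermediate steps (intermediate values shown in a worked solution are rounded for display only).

σ√T = 0.2627·√1.2588 = 0.294740
d₁ = (ln(S/K) + (r+σ²/2)T) / (σ√T) = (ln(154.58/171.38) + (0.0079+0.2627²/2)·1.2588) / 0.294740 = (-0.103172 + 0.053380) / 0.294740 = -0.168933
d₂ = d₁ − σ√T = -0.168933 − 0.294740 = -0.463673
e^{−rT} = e^{−0.0079·1.2588} = 0.990105
N(d₁) = 0.432925,  N(d₂) = 0.321441
Call price V = S·N(d₁) − K·e^{−rT}·N(d₂) = 66.921478 − 54.543457 = 12.378021
φ(d₁) = (1/√(2π))·e^{−d₁²/2} = 0.393290
ν = S·φ(d₁)·√T = 68.209472

price = 12.378021
ν = 68.209472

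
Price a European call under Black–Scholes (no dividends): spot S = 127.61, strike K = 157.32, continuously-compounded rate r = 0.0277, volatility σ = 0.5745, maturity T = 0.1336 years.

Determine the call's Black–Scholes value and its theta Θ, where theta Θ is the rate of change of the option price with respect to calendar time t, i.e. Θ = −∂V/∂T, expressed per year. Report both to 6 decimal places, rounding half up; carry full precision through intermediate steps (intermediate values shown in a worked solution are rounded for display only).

price = 2.565325
Θ = -27.908459

σ√T = 0.5745·√0.1336 = 0.209987
d₁ = (ln(S/K) + (r+σ²/2)T) / (σ√T) = (ln(127.61/157.32) + (0.0277+0.5745²/2)·0.1336) / 0.209987 = (-0.209303 + 0.025748) / 0.209987 = -0.874124
d₂ = d₁ − σ√T = -0.874124 − 0.209987 = -1.084112
e^{−rT} = e^{−0.0277·0.1336} = 0.996306
N(d₁) = 0.191025,  N(d₂) = 0.139158
Call price V = S·N(d₁) − K·e^{−rT}·N(d₂) = 24.376731 − 21.811406 = 2.565325
φ(d₁) = (1/√(2π))·e^{−d₁²/2} = 0.272263
Θ = −S·φ(d₁)·σ/(2√T) − r·K·e^{−rT}·N(d₂) = −27.304283 − 0.604176 = -27.908459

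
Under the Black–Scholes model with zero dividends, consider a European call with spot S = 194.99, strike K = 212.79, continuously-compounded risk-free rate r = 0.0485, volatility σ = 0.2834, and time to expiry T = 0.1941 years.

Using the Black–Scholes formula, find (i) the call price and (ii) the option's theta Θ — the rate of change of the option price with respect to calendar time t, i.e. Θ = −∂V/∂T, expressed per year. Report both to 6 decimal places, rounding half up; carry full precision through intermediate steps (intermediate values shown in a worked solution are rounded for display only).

σ√T = 0.2834·√0.1941 = 0.124857
d₁ = (ln(S/K) + (r+σ²/2)T) / (σ√T) = (ln(194.99/212.79) + (0.0485+0.2834²/2)·0.1941) / 0.124857 = (-0.087357 + 0.017208) / 0.124857 = -0.561835
d₂ = d₁ − σ√T = -0.561835 − 0.124857 = -0.686692
e^{−rT} = e^{−0.0485·0.1941} = 0.990630
N(d₁) = 0.287114,  N(d₂) = 0.246138
Call price V = S·N(d₁) − K·e^{−rT}·N(d₂) = 55.984388 − 51.885041 = 4.099347
φ(d₁) = (1/√(2π))·e^{−d₁²/2} = 0.340695
Θ = −S·φ(d₁)·σ/(2√T) − r·K·e^{−rT}·N(d₂) = −21.366582 − 2.516424 = -23.883006

price = 4.099347
Θ = -23.883006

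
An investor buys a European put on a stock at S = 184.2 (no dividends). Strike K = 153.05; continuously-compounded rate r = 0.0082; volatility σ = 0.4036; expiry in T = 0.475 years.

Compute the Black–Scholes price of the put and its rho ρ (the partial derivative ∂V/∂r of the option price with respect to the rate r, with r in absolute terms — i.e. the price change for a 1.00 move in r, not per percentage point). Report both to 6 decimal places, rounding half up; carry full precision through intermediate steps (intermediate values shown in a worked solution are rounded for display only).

price = 6.851359
ρ = -21.310546

σ√T = 0.4036·√0.475 = 0.278162
d₁ = (ln(S/K) + (r+σ²/2)T) / (σ√T) = (ln(184.2/153.05) + (0.0082+0.4036²/2)·0.475) / 0.278162 = (0.185257 + 0.042582) / 0.278162 = 0.819089
d₂ = d₁ − σ√T = 0.819089 − 0.278162 = 0.540927
e^{−rT} = e^{−0.0082·0.475} = 0.996113
N(−d₁) = 0.206368,  N(−d₂) = 0.294279
Put price V = K·e^{−rT}·N(−d₂) − S·N(−d₁) = 44.864308 − 38.012949 = 6.851359
ρ = −K·T·e^{−rT}·N(−d₂) = -21.310546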